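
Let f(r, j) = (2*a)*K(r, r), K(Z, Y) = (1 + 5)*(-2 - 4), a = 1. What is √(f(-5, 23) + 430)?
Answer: √358 ≈ 18.921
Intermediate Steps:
K(Z, Y) = -36 (K(Z, Y) = 6*(-6) = -36)
f(r, j) = -72 (f(r, j) = (2*1)*(-36) = 2*(-36) = -72)
√(f(-5, 23) + 430) = √(-72 + 430) = √358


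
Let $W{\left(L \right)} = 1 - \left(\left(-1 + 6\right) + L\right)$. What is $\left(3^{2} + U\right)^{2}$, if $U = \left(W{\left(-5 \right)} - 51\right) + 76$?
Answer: $1225$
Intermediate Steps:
$W{\left(L \right)} = -4 - L$ ($W{\left(L \right)} = 1 - \left(5 + L\right) = -4 - L$)
$U = 26$ ($U = \left(\left(-4 - -5\right) - 51\right) + 76 = \left(\left(-4 + 5\right) - 51\right) + 76 = \left(1 - 51\right) + 76 = -50 + 76 = 26$)
$\left(3^{2} + U\right)^{2} = \left(3^{2} + 26\right)^{2} = \left(9 + 26\right)^{2} = 35^{2} = 1225$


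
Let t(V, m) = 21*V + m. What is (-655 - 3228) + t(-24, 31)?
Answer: -4356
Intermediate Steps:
t(V, m) = m + 21*V
(-655 - 3228) + t(-24, 31) = (-655 - 3228) + (31 + 21*(-24)) = -3883 + (31 - 504) = -3883 - 473 = -4356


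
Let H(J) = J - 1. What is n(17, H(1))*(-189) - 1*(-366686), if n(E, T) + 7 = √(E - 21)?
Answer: 368009 - 378*I ≈ 3.6801e+5 - 378.0*I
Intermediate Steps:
H(J) = -1 + J
n(E, T) = -7 + √(-21 + E) (n(E, T) = -7 + √(E - 21) = -7 + √(-21 + E))
n(17, H(1))*(-189) - 1*(-366686) = (-7 + √(-21 + 17))*(-189) - 1*(-366686) = (-7 + √(-4))*(-189) + 366686 = (-7 + 2*I)*(-189) + 366686 = (1323 - 378*I) + 366686 = 368009 - 378*I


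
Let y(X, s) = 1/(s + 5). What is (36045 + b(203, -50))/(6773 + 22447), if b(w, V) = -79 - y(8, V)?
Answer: 1618471/1314900 ≈ 1.2309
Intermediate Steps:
y(X, s) = 1/(5 + s)
b(w, V) = -79 - 1/(5 + V)
(36045 + b(203, -50))/(6773 + 22447) = (36045 + (-396 - 79*(-50))/(5 - 50))/(6773 + 22447) = (36045 + (-396 + 3950)/(-45))/29220 = (36045 - 1/45*3554)*(1/29220) = (36045 - 3554/45)*(1/29220) = (1618471/45)*(1/29220) = 1618471/1314900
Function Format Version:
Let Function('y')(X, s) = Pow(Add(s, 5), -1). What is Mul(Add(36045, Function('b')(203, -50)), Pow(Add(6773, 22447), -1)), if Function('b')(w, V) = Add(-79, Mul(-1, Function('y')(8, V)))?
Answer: Rational(1618471, 1314900) ≈ 1.2309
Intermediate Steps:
Function('y')(X, s) = Pow(Add(5, s), -1)
Function('b')(w, V) = Add(-79, Mul(-1, Pow(Add(5, V), -1)))
Mul(Add(36045, Function('b')(203, -50)), Pow(Add(6773, 22447), -1)) = Mul(Add(36045, Mul(Pow(Add(5, -50), -1), Add(-396, Mul(-79, -50)))), Pow(Add(6773, 22447), -1)) = Mul(Add(36045, Mul(Pow(-45, -1), Add(-396, 3950))), Pow(29220, -1)) = Mul(Add(36045, Mul(Rational(-1, 45), 3554)), Rational(1, 29220)) = Mul(Add(36045, Rational(-3554, 45)), Rational(1, 29220)) = Mul(Rational(1618471, 45), Rational(1, 29220)) = Rational(1618471, 1314900)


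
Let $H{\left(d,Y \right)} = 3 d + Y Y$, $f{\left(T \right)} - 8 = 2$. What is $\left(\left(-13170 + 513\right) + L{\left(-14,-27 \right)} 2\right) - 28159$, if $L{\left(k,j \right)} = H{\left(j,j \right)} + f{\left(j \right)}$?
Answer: $-39500$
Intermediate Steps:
$f{\left(T \right)} = 10$ ($f{\left(T \right)} = 8 + 2 = 10$)
$H{\left(d,Y \right)} = Y^{2} + 3 d$ ($H{\left(d,Y \right)} = 3 d + Y^{2} = Y^{2} + 3 d$)
$L{\left(k,j \right)} = 10 + j^{2} + 3 j$ ($L{\left(k,j \right)} = \left(j^{2} + 3 j\right) + 10 = 10 + j^{2} + 3 j$)
$\left(\left(-13170 + 513\right) + L{\left(-14,-27 \right)} 2\right) - 28159 = \left(\left(-13170 + 513\right) + \left(10 + \left(-27\right)^{2} + 3 \left(-27\right)\right) 2\right) - 28159 = \left(-12657 + \left(10 + 729 - 81\right) 2\right) - 28159 = \left(-12657 + 658 \cdot 2\right) - 28159 = \left(-12657 + 1316\right) - 28159 = -11341 - 28159 = -39500$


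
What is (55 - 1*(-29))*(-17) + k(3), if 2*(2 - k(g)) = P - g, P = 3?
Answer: -1426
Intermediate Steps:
k(g) = 1/2 + g/2 (k(g) = 2 - (3 - g)/2 = 2 + (-3/2 + g/2) = 1/2 + g/2)
(55 - 1*(-29))*(-17) + k(3) = (55 - 1*(-29))*(-17) + (1/2 + (1/2)*3) = (55 + 29)*(-17) + (1/2 + 3/2) = 84*(-17) + 2 = -1428 + 2 = -1426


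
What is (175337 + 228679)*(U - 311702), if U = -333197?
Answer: -260549514384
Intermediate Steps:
(175337 + 228679)*(U - 311702) = (175337 + 228679)*(-333197 - 311702) = 404016*(-644899) = -260549514384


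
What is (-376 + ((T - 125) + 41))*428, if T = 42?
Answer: -178904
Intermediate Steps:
(-376 + ((T - 125) + 41))*428 = (-376 + ((42 - 125) + 41))*428 = (-376 + (-83 + 41))*428 = (-376 - 42)*428 = -418*428 = -178904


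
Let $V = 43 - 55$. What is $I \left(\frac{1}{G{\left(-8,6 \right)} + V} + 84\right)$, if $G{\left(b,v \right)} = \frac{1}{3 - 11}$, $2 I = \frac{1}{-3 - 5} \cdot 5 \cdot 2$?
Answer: $- \frac{10175}{194} \approx -52.448$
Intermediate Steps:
$V = -12$
$I = - \frac{5}{8}$ ($I = \frac{\frac{1}{-3 - 5} \cdot 5 \cdot 2}{2} = \frac{\frac{1}{-8} \cdot 5 \cdot 2}{2} = \frac{\left(- \frac{1}{8}\right) 5 \cdot 2}{2} = \frac{\left(- \frac{5}{8}\right) 2}{2} = \frac{1}{2} \left(- \frac{5}{4}\right) = - \frac{5}{8} \approx -0.625$)
$G{\left(b,v \right)} = - \frac{1}{8}$ ($G{\left(b,v \right)} = \frac{1}{-8} = - \frac{1}{8}$)
$I \left(\frac{1}{G{\left(-8,6 \right)} + V} + 84\right) = - \frac{5 \left(\frac{1}{- \frac{1}{8} - 12} + 84\right)}{8} = - \frac{5 \left(\frac{1}{- \frac{97}{8}} + 84\right)}{8} = - \frac{5 \left(- \frac{8}{97} + 84\right)}{8} = \left(- \frac{5}{8}\right) \frac{8140}{97} = - \frac{10175}{194}$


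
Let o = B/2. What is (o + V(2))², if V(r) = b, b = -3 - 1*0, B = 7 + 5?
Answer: 9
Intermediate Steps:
B = 12
b = -3 (b = -3 + 0 = -3)
V(r) = -3
o = 6 (o = 12/2 = 12*(½) = 6)
(o + V(2))² = (6 - 3)² = 3² = 9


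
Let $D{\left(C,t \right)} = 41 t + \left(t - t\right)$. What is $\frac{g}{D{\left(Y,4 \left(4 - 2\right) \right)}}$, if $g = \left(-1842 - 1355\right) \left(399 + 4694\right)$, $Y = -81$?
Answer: $- \frac{16282321}{328} \approx -49641.0$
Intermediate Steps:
$D{\left(C,t \right)} = 41 t$ ($D{\left(C,t \right)} = 41 t + 0 = 41 t$)
$g = -16282321$ ($g = \left(-3197\right) 5093 = -16282321$)
$\frac{g}{D{\left(Y,4 \left(4 - 2\right) \right)}} = - \frac{16282321}{41 \cdot 4 \left(4 - 2\right)} = - \frac{16282321}{41 \cdot 4 \cdot 2} = - \frac{16282321}{41 \cdot 8} = - \frac{16282321}{328}$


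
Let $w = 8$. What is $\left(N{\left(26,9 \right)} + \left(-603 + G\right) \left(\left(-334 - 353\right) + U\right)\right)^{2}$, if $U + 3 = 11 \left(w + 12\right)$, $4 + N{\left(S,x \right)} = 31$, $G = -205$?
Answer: $144238165369$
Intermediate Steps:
$N{\left(S,x \right)} = 27$ ($N{\left(S,x \right)} = -4 + 31 = 27$)
$U = 217$ ($U = -3 + 11 \left(8 + 12\right) = -3 + 11 \cdot 20 = -3 + 220 = 217$)
$\left(N{\left(26,9 \right)} + \left(-603 + G\right) \left(\left(-334 - 353\right) + U\right)\right)^{2} = \left(27 + \left(-603 - 205\right) \left(\left(-334 - 353\right) + 217\right)\right)^{2} = \left(27 - 808 \left(\left(-334 - 353\right) + 217\right)\right)^{2} = \left(27 - 808 \left(-687 + 217\right)\right)^{2} = \left(27 - -379760\right)^{2} = \left(27 + 379760\right)^{2} = 379787^{2} = 144238165369$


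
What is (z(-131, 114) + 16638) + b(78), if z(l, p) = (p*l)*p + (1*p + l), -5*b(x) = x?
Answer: -8429353/5 ≈ -1.6859e+6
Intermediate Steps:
b(x) = -x/5
z(l, p) = l + p + l*p² (z(l, p) = (l*p)*p + (p + l) = l*p² + (l + p) = l + p + l*p²)
(z(-131, 114) + 16638) + b(78) = ((-131 + 114 - 131*114²) + 16638) - ⅕*78 = ((-131 + 114 - 131*12996) + 16638) - 78/5 = ((-131 + 114 - 1702476) + 16638) - 78/5 = (-1702493 + 16638) - 78/5 = -1685855 - 78/5 = -8429353/5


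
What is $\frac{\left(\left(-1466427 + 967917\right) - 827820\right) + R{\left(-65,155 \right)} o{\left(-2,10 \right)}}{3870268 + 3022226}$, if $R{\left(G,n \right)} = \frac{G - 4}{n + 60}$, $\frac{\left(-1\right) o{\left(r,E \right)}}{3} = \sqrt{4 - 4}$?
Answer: $- \frac{221055}{1148749} \approx -0.19243$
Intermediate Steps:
$o{\left(r,E \right)} = 0$ ($o{\left(r,E \right)} = - 3 \sqrt{4 - 4} = - 3 \sqrt{0} = \left(-3\right) 0 = 0$)
$R{\left(G,n \right)} = \frac{-4 + G}{60 + n}$
$\frac{\left(\left(-1466427 + 967917\right) - 827820\right) + R{\left(-65,155 \right)} o{\left(-2,10 \right)}}{3870268 + 3022226} = \frac{\left(\left(-1466427 + 967917\right) - 827820\right) + \frac{-4 - 65}{60 + 155} \cdot 0}{3870268 + 3022226} = \frac{\left(-498510 - 827820\right) + \frac{1}{215} \left(-69\right) 0}{6892494} = \left(-1326330 + \frac{1}{215} \left(-69\right) 0\right) \frac{1}{6892494} = \left(-1326330 - 0\right) \frac{1}{6892494} = \left(-1326330 + 0\right) \frac{1}{6892494} = \left(-1326330\right) \frac{1}{6892494} = - \frac{221055}{1148749}$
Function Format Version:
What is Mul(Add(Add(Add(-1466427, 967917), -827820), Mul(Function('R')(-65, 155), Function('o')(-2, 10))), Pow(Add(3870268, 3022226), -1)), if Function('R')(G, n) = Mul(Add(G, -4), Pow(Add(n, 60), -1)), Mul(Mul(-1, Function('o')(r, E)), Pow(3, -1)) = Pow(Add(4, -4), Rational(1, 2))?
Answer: Rational(-221055, 1148749) ≈ -0.19243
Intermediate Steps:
Function('o')(r, E) = 0 (Function('o')(r, E) = Mul(-3, Pow(Add(4, -4), Rational(1, 2))) = Mul(-3, Pow(0, Rational(1, 2))) = Mul(-3, 0) = 0)
Function('R')(G, n) = Mul(Pow(Add(60, n), -1), Add(-4, G)) (Function('R')(G, n) = Mul(Add(-4, G), Pow(Add(60, n), -1)) = Mul(Pow(Add(60, n), -1), Add(-4, G)))
Mul(Add(Add(Add(-1466427, 967917), -827820), Mul(Function('R')(-65, 155), Function('o')(-2, 10))), Pow(Add(3870268, 3022226), -1)) = Mul(Add(Add(Add(-1466427, 967917), -827820), Mul(Mul(Pow(Add(60, 155), -1), Add(-4, -65)), 0)), Pow(Add(3870268, 3022226), -1)) = Mul(Add(Add(-498510, -827820), Mul(Mul(Pow(215, -1), -69), 0)), Pow(6892494, -1)) = Mul(Add(-1326330, Mul(Mul(Rational(1, 215), -69), 0)), Rational(1, 6892494)) = Mul(Add(-1326330, Mul(Rational(-69, 215), 0)), Rational(1, 6892494)) = Mul(Add(-1326330, 0), Rational(1, 6892494)) = Mul(-1326330, Rational(1, 6892494)) = Rational(-221055, 1148749)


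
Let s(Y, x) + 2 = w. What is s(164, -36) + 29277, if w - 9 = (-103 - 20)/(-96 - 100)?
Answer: 5739787/196 ≈ 29285.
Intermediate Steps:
w = 1887/196 (w = 9 + (-103 - 20)/(-96 - 100) = 9 - 123/(-196) = 9 - 123*(-1/196) = 9 + 123/196 = 1887/196 ≈ 9.6275)
s(Y, x) = 1495/196 (s(Y, x) = -2 + 1887/196 = 1495/196)
s(164, -36) + 29277 = 1495/196 + 29277 = 5739787/196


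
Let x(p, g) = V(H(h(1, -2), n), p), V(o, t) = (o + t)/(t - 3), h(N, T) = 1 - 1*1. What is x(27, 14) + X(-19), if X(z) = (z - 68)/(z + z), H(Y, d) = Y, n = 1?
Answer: 519/152 ≈ 3.4145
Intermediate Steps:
h(N, T) = 0 (h(N, T) = 1 - 1 = 0)
V(o, t) = (o + t)/(-3 + t)
x(p, g) = p/(-3 + p) (x(p, g) = (0 + p)/(-3 + p) = p/(-3 + p))
X(z) = (-68 + z)/(2*z) (X(z) = (-68 + z)/((2*z)) = (-68 + z)*(1/(2*z)) = (-68 + z)/(2*z))
x(27, 14) + X(-19) = 27/(-3 + 27) + (1/2)*(-68 - 19)/(-19) = 27/24 + (1/2)*(-1/19)*(-87) = 27*(1/24) + 87/38 = 9/8 + 87/38 = 519/152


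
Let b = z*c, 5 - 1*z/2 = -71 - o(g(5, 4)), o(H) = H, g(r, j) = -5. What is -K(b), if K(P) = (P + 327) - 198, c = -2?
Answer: 155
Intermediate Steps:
z = 142 (z = 10 - 2*(-71 - 1*(-5)) = 10 - 2*(-71 + 5) = 10 - 2*(-66) = 10 + 132 = 142)
b = -284 (b = 142*(-2) = -284)
K(P) = 129 + P (K(P) = (327 + P) - 198 = 129 + P)
-K(b) = -(129 - 284) = -1*(-155) = 155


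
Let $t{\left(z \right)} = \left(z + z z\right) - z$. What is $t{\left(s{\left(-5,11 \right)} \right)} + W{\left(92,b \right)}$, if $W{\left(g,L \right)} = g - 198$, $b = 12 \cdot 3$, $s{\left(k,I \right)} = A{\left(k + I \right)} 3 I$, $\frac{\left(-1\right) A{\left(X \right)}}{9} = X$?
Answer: $3175418$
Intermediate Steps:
$A{\left(X \right)} = - 9 X$
$s{\left(k,I \right)} = I \left(- 27 I - 27 k\right)$ ($s{\left(k,I \right)} = - 9 \left(k + I\right) 3 I = - 9 \left(I + k\right) 3 I = \left(- 9 I - 9 k\right) 3 I = \left(- 27 I - 27 k\right) I = I \left(- 27 I - 27 k\right)$)
$b = 36$
$t{\left(z \right)} = z^{2}$ ($t{\left(z \right)} = \left(z + z^{2}\right) - z = z^{2}$)
$W{\left(g,L \right)} = -198 + g$
$t{\left(s{\left(-5,11 \right)} \right)} + W{\left(92,b \right)} = \left(27 \cdot 11 \left(\left(-1\right) 11 - -5\right)\right)^{2} + \left(-198 + 92\right) = \left(27 \cdot 11 \left(-11 + 5\right)\right)^{2} - 106 = \left(27 \cdot 11 \left(-6\right)\right)^{2} - 106 = \left(-1782\right)^{2} - 106 = 3175524 - 106 = 3175418$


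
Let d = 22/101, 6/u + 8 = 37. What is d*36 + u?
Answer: 23574/2929 ≈ 8.0485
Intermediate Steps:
u = 6/29 (u = 6/(-8 + 37) = 6/29 ≈ 0.20690)
d = 22/101 (d = 22*(1/101) = 22/101 ≈ 0.21782)
d*36 + u = (22/101)*36 + 6/29 = 792/101 + 6/29 = 23574/2929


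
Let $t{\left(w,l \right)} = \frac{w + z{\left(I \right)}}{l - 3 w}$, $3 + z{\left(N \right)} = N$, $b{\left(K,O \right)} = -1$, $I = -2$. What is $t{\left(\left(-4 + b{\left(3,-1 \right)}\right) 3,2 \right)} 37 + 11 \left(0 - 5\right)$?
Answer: $- \frac{3325}{47} \approx -70.745$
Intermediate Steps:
$z{\left(N \right)} = -3 + N$
$t{\left(w,l \right)} = \frac{-5 + w}{l - 3 w}$ ($t{\left(w,l \right)} = \frac{w - 5}{l - 3 w} = \frac{-5 + w}{l - 3 w}$)
$t{\left(\left(-4 + b{\left(3,-1 \right)}\right) 3,2 \right)} 37 + 11 \left(0 - 5\right) = \frac{-5 + \left(-4 - 1\right) 3}{2 - 3 \left(-4 - 1\right) 3} \cdot 37 + 11 \left(0 - 5\right) = \frac{-5 - 15}{2 - 3 \left(\left(-5\right) 3\right)} 37 + 11 \left(-5\right) = \frac{-5 - 15}{2 - -45} \cdot 37 - 55 = \frac{1}{2 + 45} \left(-20\right) 37 - 55 = \frac{1}{47} \left(-20\right) 37 - 55 = \left(- \frac{20}{47}\right) 37 - 55 = - \frac{740}{47} - 55 = - \frac{3325}{47}$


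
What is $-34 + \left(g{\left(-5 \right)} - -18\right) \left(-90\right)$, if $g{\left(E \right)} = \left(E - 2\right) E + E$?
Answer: $-4354$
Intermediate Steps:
$g{\left(E \right)} = E + E \left(-2 + E\right)$ ($g{\left(E \right)} = \left(-2 + E\right) E + E = E \left(-2 + E\right) + E = E + E \left(-2 + E\right)$)
$-34 + \left(g{\left(-5 \right)} - -18\right) \left(-90\right) = -34 + \left(- 5 \left(-1 - 5\right) - -18\right) \left(-90\right) = -34 + \left(\left(-5\right) \left(-6\right) + 18\right) \left(-90\right) = -34 + \left(30 + 18\right) \left(-90\right) = -34 + 48 \left(-90\right) = -34 - 4320 = -4354$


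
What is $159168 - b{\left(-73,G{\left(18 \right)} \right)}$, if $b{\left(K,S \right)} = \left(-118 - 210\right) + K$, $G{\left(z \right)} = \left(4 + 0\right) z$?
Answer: $159569$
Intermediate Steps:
$G{\left(z \right)} = 4 z$
$b{\left(K,S \right)} = -328 + K$
$159168 - b{\left(-73,G{\left(18 \right)} \right)} = 159168 - \left(-328 - 73\right) = 159168 - -401 = 159168 + 401 = 159569$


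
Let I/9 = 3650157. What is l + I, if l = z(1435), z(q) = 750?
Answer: 32852163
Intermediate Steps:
l = 750
I = 32851413 (I = 9*3650157 = 32851413)
l + I = 750 + 32851413 = 32852163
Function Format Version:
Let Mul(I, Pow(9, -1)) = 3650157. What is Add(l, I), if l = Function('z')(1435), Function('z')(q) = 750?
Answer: 32852163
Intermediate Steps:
l = 750
I = 32851413 (I = Mul(9, 3650157) = 32851413)
Add(l, I) = Add(750, 32851413) = 32852163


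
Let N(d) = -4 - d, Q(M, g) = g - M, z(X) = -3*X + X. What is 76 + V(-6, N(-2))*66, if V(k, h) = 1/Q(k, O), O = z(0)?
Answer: 87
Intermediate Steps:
z(X) = -2*X
O = 0 (O = -2*0 = 0)
V(k, h) = -1/k (V(k, h) = 1/(0 - k) = 1/(-k) = -1/k)
76 + V(-6, N(-2))*66 = 76 - 1/(-6)*66 = 76 - 1*(-1/6)*66 = 76 + (1/6)*66 = 76 + 11 = 87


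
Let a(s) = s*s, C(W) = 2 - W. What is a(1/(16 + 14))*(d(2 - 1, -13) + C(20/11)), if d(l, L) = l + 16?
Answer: 21/1100 ≈ 0.019091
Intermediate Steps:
d(l, L) = 16 + l
a(s) = s²
a(1/(16 + 14))*(d(2 - 1, -13) + C(20/11)) = (1/(16 + 14))²*((16 + (2 - 1)) + (2 - 20/11)) = (1/30)²*((16 + 1) + (2 - 20/11)) = (1/30)²*(17 + (2 - 1*20/11)) = (17 + (2 - 20/11))/900 = (17 + 2/11)/900 = (1/900)*(189/11) = 21/1100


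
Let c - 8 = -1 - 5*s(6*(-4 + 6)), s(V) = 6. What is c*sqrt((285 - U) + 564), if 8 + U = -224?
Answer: -23*sqrt(1081) ≈ -756.21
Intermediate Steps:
U = -232 (U = -8 - 224 = -232)
c = -23 (c = 8 + (-1 - 5*6) = 8 + (-1 - 30) = 8 - 31 = -23)
c*sqrt((285 - U) + 564) = -23*sqrt((285 - 1*(-232)) + 564) = -23*sqrt((285 + 232) + 564) = -23*sqrt(517 + 564) = -23*sqrt(1081)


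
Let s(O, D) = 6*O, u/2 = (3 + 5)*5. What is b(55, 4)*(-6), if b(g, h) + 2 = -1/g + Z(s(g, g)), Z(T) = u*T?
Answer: -8711334/55 ≈ -1.5839e+5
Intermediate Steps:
u = 80 (u = 2*((3 + 5)*5) = 2*(8*5) = 2*40 = 80)
Z(T) = 80*T
b(g, h) = -2 - 1/g + 480*g (b(g, h) = -2 + (-1/g + 80*(6*g)) = -2 + (-1/g + 480*g) = -2 - 1/g + 480*g)
b(55, 4)*(-6) = (-2 - 1/55 + 480*55)*(-6) = (-2 - 1*1/55 + 26400)*(-6) = (-2 - 1/55 + 26400)*(-6) = (1451889/55)*(-6) = -8711334/55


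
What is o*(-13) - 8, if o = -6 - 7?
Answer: 161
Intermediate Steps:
o = -13
o*(-13) - 8 = -13*(-13) - 8 = 169 - 8 = 161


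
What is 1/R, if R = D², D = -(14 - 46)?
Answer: 1/1024 ≈ 0.00097656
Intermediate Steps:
D = 32 (D = -1*(-32) = 32)
R = 1024 (R = 32² = 1024)
1/R = 1/1024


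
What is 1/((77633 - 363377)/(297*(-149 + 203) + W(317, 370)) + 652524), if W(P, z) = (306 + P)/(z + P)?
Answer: 11018729/7189788815868 ≈ 1.5326e-6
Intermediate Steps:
W(P, z) = (306 + P)/(P + z)
1/((77633 - 363377)/(297*(-149 + 203) + W(317, 370)) + 652524) = 1/((77633 - 363377)/(297*(-149 + 203) + (306 + 317)/(317 + 370)) + 652524) = 1/(-285744/(297*54 + 623/687) + 652524) = 1/(-285744/(16038 + (1/687)*623) + 652524) = 1/(-285744/(16038 + 623/687) + 652524) = 1/(-285744/11018729/687 + 652524) = 1/(-285744*687/11018729 + 652524) = 1/(-196306128/11018729 + 652524) = 1/(7189788815868/11018729) = 11018729/7189788815868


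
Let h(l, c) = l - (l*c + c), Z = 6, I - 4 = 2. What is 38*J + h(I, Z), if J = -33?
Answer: -1290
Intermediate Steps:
I = 6 (I = 4 + 2 = 6)
h(l, c) = l - c - c*l (h(l, c) = l - (c*l + c) = l - (c + c*l) = l + (-c - c*l) = l - c - c*l)
38*J + h(I, Z) = 38*(-33) + (6 - 1*6 - 1*6*6) = -1254 + (6 - 6 - 36) = -1254 - 36 = -1290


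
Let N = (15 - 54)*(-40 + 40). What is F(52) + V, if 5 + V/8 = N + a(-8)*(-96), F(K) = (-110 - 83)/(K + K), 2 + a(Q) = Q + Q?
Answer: 1433343/104 ≈ 13782.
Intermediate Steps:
a(Q) = -2 + 2*Q (a(Q) = -2 + (Q + Q) = -2 + 2*Q)
N = 0 (N = -39*0 = 0)
F(K) = -193/(2*K) (F(K) = -193*1/(2*K) = -193/(2*K))
V = 13784 (V = -40 + 8*(0 + (-2 + 2*(-8))*(-96)) = -40 + 8*(0 + (-2 - 16)*(-96)) = -40 + 8*(0 - 18*(-96)) = -40 + 8*(0 + 1728) = -40 + 8*1728 = -40 + 13824 = 13784)
F(52) + V = -193/2/52 + 13784 = -193/2*1/52 + 13784 = -193/104 + 13784 = 1433343/104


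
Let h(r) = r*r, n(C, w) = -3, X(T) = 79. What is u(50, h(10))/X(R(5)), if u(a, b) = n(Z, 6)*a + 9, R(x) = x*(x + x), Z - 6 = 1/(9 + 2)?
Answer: -141/79 ≈ -1.7848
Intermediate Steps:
Z = 67/11 (Z = 6 + 1/(9 + 2) = 6 + 1/11 = 67/11 ≈ 6.0909)
R(x) = 2*x² (R(x) = x*(2*x) = 2*x²)
h(r) = r²
u(a, b) = 9 - 3*a (u(a, b) = -3*a + 9 = 9 - 3*a)
u(50, h(10))/X(R(5)) = (9 - 3*50)/79 = (9 - 150)*(1/79) = -141*1/79 = -141/79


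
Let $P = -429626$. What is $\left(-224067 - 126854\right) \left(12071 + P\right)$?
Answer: $146528818155$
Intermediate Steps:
$\left(-224067 - 126854\right) \left(12071 + P\right) = \left(-224067 - 126854\right) \left(12071 - 429626\right) = \left(-350921\right) \left(-417555\right) = 146528818155$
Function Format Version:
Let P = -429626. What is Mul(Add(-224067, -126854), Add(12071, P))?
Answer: 146528818155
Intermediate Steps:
Mul(Add(-224067, -126854), Add(12071, P)) = Mul(Add(-224067, -126854), Add(12071, -429626)) = Mul(-350921, -417555) = 146528818155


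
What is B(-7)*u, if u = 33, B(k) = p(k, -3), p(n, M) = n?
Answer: -231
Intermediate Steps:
B(k) = k
B(-7)*u = -7*33 = -231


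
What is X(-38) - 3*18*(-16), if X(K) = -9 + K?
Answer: 817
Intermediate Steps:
X(-38) - 3*18*(-16) = (-9 - 38) - 3*18*(-16) = -47 - 54*(-16) = -47 - 1*(-864) = -47 + 864 = 817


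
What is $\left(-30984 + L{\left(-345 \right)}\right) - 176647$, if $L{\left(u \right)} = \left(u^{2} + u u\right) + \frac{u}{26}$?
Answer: $\frac{790549}{26} \approx 30406.0$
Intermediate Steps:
$L{\left(u \right)} = 2 u^{2} + \frac{u}{26}$ ($L{\left(u \right)} = \left(u^{2} + u^{2}\right) + u \frac{1}{26} = 2 u^{2} + \frac{u}{26}$)
$\left(-30984 + L{\left(-345 \right)}\right) - 176647 = \left(-30984 + \frac{1}{26} \left(-345\right) \left(1 + 52 \left(-345\right)\right)\right) - 176647 = \left(-30984 + \frac{1}{26} \left(-345\right) \left(1 - 17940\right)\right) - 176647 = \left(-30984 + \frac{1}{26} \left(-345\right) \left(-17939\right)\right) - 176647 = \left(-30984 + \frac{6188955}{26}\right) - 176647 = \frac{5383371}{26} - 176647 = \frac{790549}{26}$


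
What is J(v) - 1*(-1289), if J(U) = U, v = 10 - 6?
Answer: 1293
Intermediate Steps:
v = 4
J(v) - 1*(-1289) = 4 - 1*(-1289) = 4 + 1289 = 1293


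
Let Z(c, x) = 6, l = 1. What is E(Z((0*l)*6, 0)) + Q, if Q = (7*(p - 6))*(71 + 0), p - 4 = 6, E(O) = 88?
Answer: 2076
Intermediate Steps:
p = 10 (p = 4 + 6 = 10)
Q = 1988 (Q = (7*(10 - 6))*(71 + 0) = (7*4)*71 = 28*71 = 1988)
E(Z((0*l)*6, 0)) + Q = 88 + 1988 = 2076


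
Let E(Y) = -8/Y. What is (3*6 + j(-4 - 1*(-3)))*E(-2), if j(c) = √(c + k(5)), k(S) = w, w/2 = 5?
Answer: 84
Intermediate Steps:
w = 10 (w = 2*5 = 10)
k(S) = 10
j(c) = √(10 + c) (j(c) = √(c + 10) = √(10 + c))
(3*6 + j(-4 - 1*(-3)))*E(-2) = (3*6 + √(10 + (-4 - 1*(-3))))*(-8/(-2)) = (18 + √(10 + (-4 + 3)))*(-8*(-½)) = (18 + √(10 - 1))*4 = (18 + √9)*4 = (18 + 3)*4 = 21*4 = 84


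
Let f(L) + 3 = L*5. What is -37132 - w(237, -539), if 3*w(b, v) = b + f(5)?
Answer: -111655/3 ≈ -37218.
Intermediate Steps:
f(L) = -3 + 5*L (f(L) = -3 + L*5 = -3 + 5*L)
w(b, v) = 22/3 + b/3 (w(b, v) = (b + (-3 + 5*5))/3 = (b + (-3 + 25))/3 = (b + 22)/3 = (22 + b)/3 = 22/3 + b/3)
-37132 - w(237, -539) = -37132 - (22/3 + (1/3)*237) = -37132 - (22/3 + 79) = -37132 - 1*259/3 = -37132 - 259/3 = -111655/3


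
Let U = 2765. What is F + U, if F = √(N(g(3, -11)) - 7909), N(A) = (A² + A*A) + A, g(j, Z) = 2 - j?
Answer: 2765 + 2*I*√1977 ≈ 2765.0 + 88.927*I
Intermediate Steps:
N(A) = A + 2*A² (N(A) = (A² + A²) + A = 2*A² + A = A + 2*A²)
F = 2*I*√1977 (F = √((2 - 1*3)*(1 + 2*(2 - 1*3)) - 7909) = √((2 - 3)*(1 + 2*(2 - 3)) - 7909) = √(-(1 + 2*(-1)) - 7909) = √(-(1 - 2) - 7909) = √(-1*(-1) - 7909) = √(1 - 7909) = √(-7908) = 2*I*√1977 ≈ 88.927*I)
F + U = 2*I*√1977 + 2765 = 2765 + 2*I*√1977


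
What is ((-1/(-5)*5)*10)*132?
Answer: 1320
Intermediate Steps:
((-1/(-5)*5)*10)*132 = ((-1*(-⅕)*5)*10)*132 = (((⅕)*5)*10)*132 = (1*10)*132 = 10*132 = 1320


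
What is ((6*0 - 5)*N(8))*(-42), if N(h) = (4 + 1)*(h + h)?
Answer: 16800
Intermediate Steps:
N(h) = 10*h (N(h) = 5*(2*h) = 10*h)
((6*0 - 5)*N(8))*(-42) = ((6*0 - 5)*(10*8))*(-42) = ((0 - 5)*80)*(-42) = -5*80*(-42) = -400*(-42) = 16800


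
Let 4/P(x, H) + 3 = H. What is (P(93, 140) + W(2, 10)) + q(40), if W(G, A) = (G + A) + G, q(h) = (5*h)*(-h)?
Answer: -1094078/137 ≈ -7986.0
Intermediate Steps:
P(x, H) = 4/(-3 + H)
q(h) = -5*h**2
W(G, A) = A + 2*G (W(G, A) = (A + G) + G = A + 2*G)
(P(93, 140) + W(2, 10)) + q(40) = (4/(-3 + 140) + (10 + 2*2)) - 5*40**2 = (4/137 + (10 + 4)) - 5*1600 = (4*(1/137) + 14) - 8000 = (4/137 + 14) - 8000 = 1922/137 - 8000 = -1094078/137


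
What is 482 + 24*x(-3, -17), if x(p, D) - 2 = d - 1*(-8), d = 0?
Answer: 722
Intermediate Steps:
x(p, D) = 10 (x(p, D) = 2 + (0 - 1*(-8)) = 2 + (0 + 8) = 2 + 8 = 10)
482 + 24*x(-3, -17) = 482 + 24*10 = 482 + 240 = 722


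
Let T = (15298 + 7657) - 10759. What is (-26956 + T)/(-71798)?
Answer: 7380/35899 ≈ 0.20558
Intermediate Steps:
T = 12196 (T = 22955 - 10759 = 12196)
(-26956 + T)/(-71798) = (-26956 + 12196)/(-71798) = -14760*(-1/71798) = 7380/35899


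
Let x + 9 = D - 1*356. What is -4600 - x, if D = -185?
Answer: -4050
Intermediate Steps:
x = -550 (x = -9 + (-185 - 1*356) = -9 + (-185 - 356) = -9 - 541 = -550)
-4600 - x = -4600 - 1*(-550) = -4600 + 550 = -4050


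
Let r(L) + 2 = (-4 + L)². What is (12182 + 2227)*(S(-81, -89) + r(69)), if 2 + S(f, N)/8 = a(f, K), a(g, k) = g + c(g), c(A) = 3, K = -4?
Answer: 51627447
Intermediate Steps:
a(g, k) = 3 + g (a(g, k) = g + 3 = 3 + g)
r(L) = -2 + (-4 + L)²
S(f, N) = 8 + 8*f (S(f, N) = -16 + 8*(3 + f) = -16 + (24 + 8*f) = 8 + 8*f)
(12182 + 2227)*(S(-81, -89) + r(69)) = (12182 + 2227)*((8 + 8*(-81)) + (-2 + (-4 + 69)²)) = 14409*((8 - 648) + (-2 + 65²)) = 14409*(-640 + (-2 + 4225)) = 14409*(-640 + 4223) = 14409*3583 = 51627447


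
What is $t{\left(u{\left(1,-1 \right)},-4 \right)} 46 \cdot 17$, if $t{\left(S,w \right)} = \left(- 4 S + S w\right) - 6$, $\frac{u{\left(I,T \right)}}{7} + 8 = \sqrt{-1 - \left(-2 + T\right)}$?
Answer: $345644 - 43792 \sqrt{2} \approx 2.8371 \cdot 10^{5}$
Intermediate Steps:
$u{\left(I,T \right)} = -56 + 7 \sqrt{1 - T}$ ($u{\left(I,T \right)} = -56 + 7 \sqrt{-1 - \left(-2 + T\right)} = -56 + 7 \sqrt{1 - T}$)
$t{\left(S,w \right)} = -6 - 4 S + S w$
$t{\left(u{\left(1,-1 \right)},-4 \right)} 46 \cdot 17 = \left(-6 - 4 \left(-56 + 7 \sqrt{1 - -1}\right) + \left(-56 + 7 \sqrt{1 - -1}\right) \left(-4\right)\right) 46 \cdot 17 = \left(-6 - 4 \left(-56 + 7 \sqrt{1 + 1}\right) + \left(-56 + 7 \sqrt{1 + 1}\right) \left(-4\right)\right) 46 \cdot 17 = \left(-6 - 4 \left(-56 + 7 \sqrt{2}\right) + \left(-56 + 7 \sqrt{2}\right) \left(-4\right)\right) 46 \cdot 17 = \left(-6 + \left(224 - 28 \sqrt{2}\right) + \left(224 - 28 \sqrt{2}\right)\right) 46 \cdot 17 = \left(442 - 56 \sqrt{2}\right) 46 \cdot 17 = \left(20332 - 2576 \sqrt{2}\right) 17 = 345644 - 43792 \sqrt{2}$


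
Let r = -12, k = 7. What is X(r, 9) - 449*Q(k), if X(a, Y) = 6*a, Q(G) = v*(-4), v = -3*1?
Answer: -5460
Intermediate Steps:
v = -3
Q(G) = 12 (Q(G) = -3*(-4) = 12)
X(r, 9) - 449*Q(k) = 6*(-12) - 449*12 = -72 - 5388 = -5460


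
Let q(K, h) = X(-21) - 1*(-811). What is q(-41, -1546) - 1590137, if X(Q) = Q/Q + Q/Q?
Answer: -1589324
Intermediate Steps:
X(Q) = 2 (X(Q) = 1 + 1 = 2)
q(K, h) = 813 (q(K, h) = 2 - 1*(-811) = 2 + 811 = 813)
q(-41, -1546) - 1590137 = 813 - 1590137 = -1589324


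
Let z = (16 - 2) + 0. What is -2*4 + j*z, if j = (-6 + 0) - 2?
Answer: -120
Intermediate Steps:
j = -8 (j = -6 - 2 = -8)
z = 14 (z = 14 + 0 = 14)
-2*4 + j*z = -2*4 - 8*14 = -8 - 112 = -120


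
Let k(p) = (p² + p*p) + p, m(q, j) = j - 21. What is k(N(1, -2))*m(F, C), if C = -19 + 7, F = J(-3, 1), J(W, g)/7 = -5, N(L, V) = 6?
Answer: -2574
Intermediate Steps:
J(W, g) = -35 (J(W, g) = 7*(-5) = -35)
F = -35
C = -12
m(q, j) = -21 + j
k(p) = p + 2*p² (k(p) = (p² + p²) + p = 2*p² + p = p + 2*p²)
k(N(1, -2))*m(F, C) = (6*(1 + 2*6))*(-21 - 12) = (6*(1 + 12))*(-33) = (6*13)*(-33) = 78*(-33) = -2574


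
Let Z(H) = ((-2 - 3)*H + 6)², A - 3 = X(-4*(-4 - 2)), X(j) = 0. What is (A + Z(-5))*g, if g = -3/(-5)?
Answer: 2892/5 ≈ 578.40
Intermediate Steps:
A = 3 (A = 3 + 0 = 3)
g = ⅗ (g = -3*(-⅕) = ⅗ ≈ 0.60000)
Z(H) = (6 - 5*H)² (Z(H) = (-5*H + 6)² = (6 - 5*H)²)
(A + Z(-5))*g = (3 + (-6 + 5*(-5))²)*(⅗) = (3 + (-6 - 25)²)*(⅗) = (3 + (-31)²)*(⅗) = (3 + 961)*(⅗) = 964*(⅗) = 2892/5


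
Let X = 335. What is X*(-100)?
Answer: -33500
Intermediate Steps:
X*(-100) = 335*(-100) = -33500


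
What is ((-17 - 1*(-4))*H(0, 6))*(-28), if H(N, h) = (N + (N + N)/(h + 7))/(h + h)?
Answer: 0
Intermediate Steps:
H(N, h) = (N + 2*N/(7 + h))/(2*h) (H(N, h) = (N + (2*N)/(7 + h))/((2*h)) = (N + 2*N/(7 + h))*(1/(2*h)) = (N + 2*N/(7 + h))/(2*h))
((-17 - 1*(-4))*H(0, 6))*(-28) = ((-17 - 1*(-4))*((½)*0*(9 + 6)/(6*(7 + 6))))*(-28) = ((-17 + 4)*((½)*0*(⅙)*15/13))*(-28) = -13*0*15/(2*6*13)*(-28) = -13*0*(-28) = 0*(-28) = 0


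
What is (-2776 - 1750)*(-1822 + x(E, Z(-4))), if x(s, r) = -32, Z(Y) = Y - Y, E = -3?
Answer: 8391204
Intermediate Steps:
Z(Y) = 0
(-2776 - 1750)*(-1822 + x(E, Z(-4))) = (-2776 - 1750)*(-1822 - 32) = -4526*(-1854) = 8391204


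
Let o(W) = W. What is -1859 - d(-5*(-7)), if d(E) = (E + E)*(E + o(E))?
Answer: -6759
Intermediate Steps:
d(E) = 4*E**2 (d(E) = (E + E)*(E + E) = (2*E)*(2*E) = 4*E**2)
-1859 - d(-5*(-7)) = -1859 - 4*(-5*(-7))**2 = -1859 - 4*35**2 = -1859 - 4*1225 = -1859 - 1*4900 = -1859 - 4900 = -6759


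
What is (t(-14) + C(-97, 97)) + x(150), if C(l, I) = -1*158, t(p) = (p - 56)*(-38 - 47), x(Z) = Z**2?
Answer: 28292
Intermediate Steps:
t(p) = 4760 - 85*p (t(p) = (-56 + p)*(-85) = 4760 - 85*p)
C(l, I) = -158
(t(-14) + C(-97, 97)) + x(150) = ((4760 - 85*(-14)) - 158) + 150**2 = ((4760 + 1190) - 158) + 22500 = (5950 - 158) + 22500 = 5792 + 22500 = 28292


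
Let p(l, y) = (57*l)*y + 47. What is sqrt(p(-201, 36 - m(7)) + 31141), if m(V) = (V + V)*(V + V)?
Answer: 2*sqrt(466077) ≈ 1365.4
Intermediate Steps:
m(V) = 4*V**2 (m(V) = (2*V)*(2*V) = 4*V**2)
p(l, y) = 47 + 57*l*y (p(l, y) = 57*l*y + 47 = 47 + 57*l*y)
sqrt(p(-201, 36 - m(7)) + 31141) = sqrt((47 + 57*(-201)*(36 - 4*7**2)) + 31141) = sqrt((47 + 57*(-201)*(36 - 4*49)) + 31141) = sqrt((47 + 57*(-201)*(36 - 1*196)) + 31141) = sqrt((47 + 57*(-201)*(36 - 196)) + 31141) = sqrt((47 + 57*(-201)*(-160)) + 31141) = sqrt((47 + 1833120) + 31141) = sqrt(1833167 + 31141) = sqrt(1864308) = 2*sqrt(466077)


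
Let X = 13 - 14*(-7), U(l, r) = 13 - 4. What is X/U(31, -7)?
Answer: 37/3 ≈ 12.333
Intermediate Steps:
U(l, r) = 9
X = 111 (X = 13 + 98 = 111)
X/U(31, -7) = 111/9 = 111*(1/9) = 37/3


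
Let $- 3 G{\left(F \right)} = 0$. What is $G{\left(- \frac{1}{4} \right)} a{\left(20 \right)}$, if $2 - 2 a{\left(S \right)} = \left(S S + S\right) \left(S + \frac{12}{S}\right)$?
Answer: $0$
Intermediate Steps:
$G{\left(F \right)} = 0$ ($G{\left(F \right)} = \left(- \frac{1}{3}\right) 0 = 0$)
$a{\left(S \right)} = 1 - \frac{\left(S + S^{2}\right) \left(S + \frac{12}{S}\right)}{2}$ ($a{\left(S \right)} = 1 - \frac{\left(S S + S\right) \left(S + \frac{12}{S}\right)}{2} = 1 - \frac{\left(S^{2} + S\right) \left(S + \frac{12}{S}\right)}{2} = 1 - \frac{\left(S + S^{2}\right) \left(S + \frac{12}{S}\right)}{2}$)
$G{\left(- \frac{1}{4} \right)} a{\left(20 \right)} = 0 \left(-5 - 120 - \frac{20^{2}}{2} - \frac{20^{3}}{2}\right) = 0 \left(-5 - 120 - 200 - 4000\right) = 0 \left(-4325\right) = 0$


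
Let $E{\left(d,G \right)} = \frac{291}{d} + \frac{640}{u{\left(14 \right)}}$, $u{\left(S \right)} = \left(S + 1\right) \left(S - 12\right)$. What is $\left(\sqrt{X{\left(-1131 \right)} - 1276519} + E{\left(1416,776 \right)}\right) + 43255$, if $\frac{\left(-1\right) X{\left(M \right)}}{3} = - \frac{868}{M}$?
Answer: $\frac{61279579}{1416} + \frac{3 i \sqrt{20158966243}}{377} \approx 43277.0 + 1129.8 i$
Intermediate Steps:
$u{\left(S \right)} = \left(1 + S\right) \left(-12 + S\right)$
$E{\left(d,G \right)} = \frac{64}{3} + \frac{291}{d}$ ($E{\left(d,G \right)} = \frac{291}{d} + \frac{640}{-12 + 14^{2} - 154} = \frac{291}{d} + \frac{640}{-12 + 196 - 154} = \frac{291}{d} + \frac{640}{30} = \frac{291}{d} + 640 \cdot \frac{1}{30} = \frac{291}{d} + \frac{64}{3} = \frac{64}{3} + \frac{291}{d}$)
$X{\left(M \right)} = \frac{2604}{M}$ ($X{\left(M \right)} = - 3 \left(- \frac{868}{M}\right) = \frac{2604}{M}$)
$\left(\sqrt{X{\left(-1131 \right)} - 1276519} + E{\left(1416,776 \right)}\right) + 43255 = \left(\sqrt{\frac{2604}{-1131} - 1276519} + \left(\frac{64}{3} + \frac{291}{1416}\right)\right) + 43255 = \left(\sqrt{2604 \left(- \frac{1}{1131}\right) - 1276519} + \left(\frac{64}{3} + 291 \cdot \frac{1}{1416}\right)\right) + 43255 = \left(\sqrt{- \frac{868}{377} - 1276519} + \left(\frac{64}{3} + \frac{97}{472}\right)\right) + 43255 = \left(\sqrt{- \frac{481248531}{377}} + \frac{30499}{1416}\right) + 43255 = \left(\frac{3 i \sqrt{20158966243}}{377} + \frac{30499}{1416}\right) + 43255 = \left(\frac{30499}{1416} + \frac{3 i \sqrt{20158966243}}{377}\right) + 43255 = \frac{61279579}{1416} + \frac{3 i \sqrt{20158966243}}{377}$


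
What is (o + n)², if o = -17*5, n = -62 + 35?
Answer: 12544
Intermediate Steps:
n = -27
o = -85
(o + n)² = (-85 - 27)² = (-112)² = 12544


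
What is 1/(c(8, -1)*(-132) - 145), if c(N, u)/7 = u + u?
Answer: 1/1703 ≈ 0.00058720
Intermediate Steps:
c(N, u) = 14*u (c(N, u) = 7*(u + u) = 7*(2*u) = 14*u)
1/(c(8, -1)*(-132) - 145) = 1/((14*(-1))*(-132) - 145) = 1/(-14*(-132) - 145) = 1/(1848 - 145) = 1/1703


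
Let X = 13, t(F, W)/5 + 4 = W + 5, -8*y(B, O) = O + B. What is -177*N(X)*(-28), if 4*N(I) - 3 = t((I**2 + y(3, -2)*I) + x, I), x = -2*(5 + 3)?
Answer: 90447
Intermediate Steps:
x = -16 (x = -2*8 = -16)
y(B, O) = -B/8 - O/8 (y(B, O) = -(O + B)/8 = -(B + O)/8 = -B/8 - O/8)
t(F, W) = 5 + 5*W (t(F, W) = -20 + 5*(W + 5) = -20 + 5*(5 + W) = -20 + (25 + 5*W) = 5 + 5*W)
N(I) = 2 + 5*I/4 (N(I) = 3/4 + (5 + 5*I)/4 = 3/4 + (5/4 + 5*I/4) = 2 + 5*I/4)
-177*N(X)*(-28) = -177*(2 + (5/4)*13)*(-28) = -177*(2 + 65/4)*(-28) = -177*73/4*(-28) = -12921/4*(-28) = 90447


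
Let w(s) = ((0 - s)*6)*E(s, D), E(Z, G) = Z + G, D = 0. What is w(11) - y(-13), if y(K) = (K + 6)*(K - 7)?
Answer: -866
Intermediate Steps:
y(K) = (-7 + K)*(6 + K) (y(K) = (6 + K)*(-7 + K) = (-7 + K)*(6 + K))
E(Z, G) = G + Z
w(s) = -6*s**2 (w(s) = ((0 - s)*6)*(0 + s) = (-s*6)*s = (-6*s)*s = -6*s**2)
w(11) - y(-13) = -6*11**2 - (-42 + (-13)**2 - 1*(-13)) = -6*121 - (-42 + 169 + 13) = -726 - 1*140 = -726 - 140 = -866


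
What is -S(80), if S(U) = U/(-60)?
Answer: 4/3 ≈ 1.3333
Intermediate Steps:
S(U) = -U/60 (S(U) = U*(-1/60) = -U/60)
-S(80) = -(-1)*80/60 = -1*(-4/3) = 4/3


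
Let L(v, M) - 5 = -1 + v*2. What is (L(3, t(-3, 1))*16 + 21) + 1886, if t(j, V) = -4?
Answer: 2067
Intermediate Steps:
L(v, M) = 4 + 2*v (L(v, M) = 5 + (-1 + v*2) = 5 + (-1 + 2*v) = 4 + 2*v)
(L(3, t(-3, 1))*16 + 21) + 1886 = ((4 + 2*3)*16 + 21) + 1886 = ((4 + 6)*16 + 21) + 1886 = (10*16 + 21) + 1886 = (160 + 21) + 1886 = 181 + 1886 = 2067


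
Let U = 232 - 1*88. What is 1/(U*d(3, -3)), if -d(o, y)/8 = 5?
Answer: -1/5760 ≈ -0.00017361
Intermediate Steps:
d(o, y) = -40 (d(o, y) = -8*5 = -40)
U = 144 (U = 232 - 88 = 144)
1/(U*d(3, -3)) = 1/(144*(-40)) = 1/(-5760) = -1/5760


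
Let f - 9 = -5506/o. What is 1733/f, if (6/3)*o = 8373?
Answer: 14510409/64345 ≈ 225.51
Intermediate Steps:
o = 8373/2 (o = (½)*8373 = 8373/2 ≈ 4186.5)
f = 64345/8373 (f = 9 - 5506/8373/2 = 9 - 5506*2/8373 = 9 - 11012/8373 = 64345/8373 ≈ 7.6848)
1733/f = 1733/(64345/8373) = 1733*(8373/64345) = 14510409/64345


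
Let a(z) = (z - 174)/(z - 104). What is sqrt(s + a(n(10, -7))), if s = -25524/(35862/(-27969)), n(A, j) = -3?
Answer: sqrt(8142566682659529)/639539 ≈ 141.10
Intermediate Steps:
s = 118980126/5977 (s = -25524/(35862*(-1/27969)) = -25524/(-11954/9323) = -25524*(-9323/11954) = 118980126/5977 ≈ 19906.)
a(z) = (-174 + z)/(-104 + z)
sqrt(s + a(n(10, -7))) = sqrt(118980126/5977 + (-174 - 3)/(-104 - 3)) = sqrt(118980126/5977 - 177/(-107)) = sqrt(118980126/5977 - 1/107*(-177)) = sqrt(118980126/5977 + 177/107) = sqrt(12731931411/639539) = sqrt(8142566682659529)/639539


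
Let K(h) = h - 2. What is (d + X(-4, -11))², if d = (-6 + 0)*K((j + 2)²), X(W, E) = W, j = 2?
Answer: 7744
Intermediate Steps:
K(h) = -2 + h
d = -84 (d = (-6 + 0)*(-2 + (2 + 2)²) = -6*(-2 + 4²) = -6*(-2 + 16) = -6*14 = -84)
(d + X(-4, -11))² = (-84 - 4)² = (-88)² = 7744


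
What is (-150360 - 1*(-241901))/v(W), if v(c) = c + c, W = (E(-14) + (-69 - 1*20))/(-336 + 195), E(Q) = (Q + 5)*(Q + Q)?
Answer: -12907281/326 ≈ -39593.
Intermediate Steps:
E(Q) = 2*Q*(5 + Q) (E(Q) = (5 + Q)*(2*Q) = 2*Q*(5 + Q))
W = -163/141 (W = (2*(-14)*(5 - 14) + (-69 - 1*20))/(-336 + 195) = (2*(-14)*(-9) + (-69 - 20))/(-141) = (252 - 89)*(-1/141) = 163*(-1/141) = -163/141 ≈ -1.1560)
v(c) = 2*c
(-150360 - 1*(-241901))/v(W) = (-150360 - 1*(-241901))/((2*(-163/141))) = (-150360 + 241901)/(-326/141) = 91541*(-141/326) = -12907281/326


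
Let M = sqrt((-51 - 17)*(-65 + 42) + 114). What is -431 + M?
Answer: -431 + sqrt(1678) ≈ -390.04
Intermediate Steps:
M = sqrt(1678) (M = sqrt(-68*(-23) + 114) = sqrt(1564 + 114) = sqrt(1678) ≈ 40.963)
-431 + M = -431 + sqrt(1678)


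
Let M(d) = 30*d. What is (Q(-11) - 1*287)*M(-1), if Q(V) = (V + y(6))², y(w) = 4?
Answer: 7140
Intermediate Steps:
Q(V) = (4 + V)² (Q(V) = (V + 4)² = (4 + V)²)
(Q(-11) - 1*287)*M(-1) = ((4 - 11)² - 1*287)*(30*(-1)) = ((-7)² - 287)*(-30) = (49 - 287)*(-30) = -238*(-30) = 7140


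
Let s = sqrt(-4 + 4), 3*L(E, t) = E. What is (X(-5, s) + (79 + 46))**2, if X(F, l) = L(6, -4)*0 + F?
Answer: 14400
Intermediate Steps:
L(E, t) = E/3
s = 0 (s = sqrt(0) = 0)
X(F, l) = F (X(F, l) = ((1/3)*6)*0 + F = 2*0 + F = 0 + F = F)
(X(-5, s) + (79 + 46))**2 = (-5 + (79 + 46))**2 = (-5 + 125)**2 = 120**2 = 14400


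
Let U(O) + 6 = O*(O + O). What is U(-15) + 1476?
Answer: 1920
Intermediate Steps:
U(O) = -6 + 2*O**2 (U(O) = -6 + O*(O + O) = -6 + O*(2*O) = -6 + 2*O**2)
U(-15) + 1476 = (-6 + 2*(-15)**2) + 1476 = (-6 + 2*225) + 1476 = (-6 + 450) + 1476 = 444 + 1476 = 1920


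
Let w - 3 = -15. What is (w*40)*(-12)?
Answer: 5760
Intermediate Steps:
w = -12 (w = 3 - 15 = -12)
(w*40)*(-12) = -12*40*(-12) = -480*(-12) = 5760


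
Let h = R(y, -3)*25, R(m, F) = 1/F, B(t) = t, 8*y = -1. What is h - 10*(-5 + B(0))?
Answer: 125/3 ≈ 41.667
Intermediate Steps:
y = -1/8 (y = (1/8)*(-1) = -1/8 ≈ -0.12500)
R(m, F) = 1/F
h = -25/3 (h = 25/(-3) = -1/3*25 = -25/3 ≈ -8.3333)
h - 10*(-5 + B(0)) = -25/3 - 10*(-5 + 0) = -25/3 - 10*(-5) = -25/3 - 1*(-50) = -25/3 + 50 = 125/3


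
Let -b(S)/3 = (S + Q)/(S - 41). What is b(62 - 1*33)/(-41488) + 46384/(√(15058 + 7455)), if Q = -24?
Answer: -5/165952 + 46384*√22513/22513 ≈ 309.14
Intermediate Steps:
b(S) = -3*(-24 + S)/(-41 + S) (b(S) = -3*(S - 24)/(S - 41) = -3*(-24 + S)/(-41 + S))
b(62 - 1*33)/(-41488) + 46384/(√(15058 + 7455)) = (3*(24 - (62 - 1*33))/(-41 + (62 - 1*33)))/(-41488) + 46384/(√(15058 + 7455)) = (3*(24 - (62 - 33))/(-41 + (62 - 33)))*(-1/41488) + 46384/(√22513) = (3*(24 - 1*29)/(-41 + 29))*(-1/41488) + 46384*(√22513/22513) = (3*(24 - 29)/(-12))*(-1/41488) + 46384*√22513/22513 = (3*(-1/12)*(-5))*(-1/41488) + 46384*√22513/22513 = (5/4)*(-1/41488) + 46384*√22513/22513 = -5/165952 + 46384*√22513/22513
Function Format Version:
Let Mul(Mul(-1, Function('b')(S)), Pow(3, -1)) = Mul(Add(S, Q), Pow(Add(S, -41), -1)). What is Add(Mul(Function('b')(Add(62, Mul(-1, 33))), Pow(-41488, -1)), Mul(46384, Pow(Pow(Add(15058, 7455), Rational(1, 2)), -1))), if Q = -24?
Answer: Add(Rational(-5, 165952), Mul(Rational(46384, 22513), Pow(22513, Rational(1, 2)))) ≈ 309.14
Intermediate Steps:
Function('b')(S) = Mul(-3, Pow(Add(-41, S), -1), Add(-24, S)) (Function('b')(S) = Mul(-3, Mul(Add(S, -24), Pow(Add(S, -41), -1))) = Mul(-3, Mul(Add(-24, S), Pow(Add(-41, S), -1))) = Mul(-3, Mul(Pow(Add(-41, S), -1), Add(-24, S))) = Mul(-3, Pow(Add(-41, S), -1), Add(-24, S)))
Add(Mul(Function('b')(Add(62, Mul(-1, 33))), Pow(-41488, -1)), Mul(46384, Pow(Pow(Add(15058, 7455), Rational(1, 2)), -1))) = Add(Mul(Mul(3, Pow(Add(-41, Add(62, Mul(-1, 33))), -1), Add(24, Mul(-1, Add(62, Mul(-1, 33))))), Pow(-41488, -1)), Mul(46384, Pow(Pow(Add(15058, 7455), Rational(1, 2)), -1))) = Add(Mul(Mul(3, Pow(Add(-41, Add(62, -33)), -1), Add(24, Mul(-1, Add(62, -33)))), Rational(-1, 41488)), Mul(46384, Pow(Pow(22513, Rational(1, 2)), -1))) = Add(Mul(Mul(3, Pow(Add(-41, 29), -1), Add(24, Mul(-1, 29))), Rational(-1, 41488)), Mul(46384, Mul(Rational(1, 22513), Pow(22513, Rational(1, 2))))) = Add(Mul(Mul(3, Pow(-12, -1), Add(24, -29)), Rational(-1, 41488)), Mul(Rational(46384, 22513), Pow(22513, Rational(1, 2)))) = Add(Mul(Mul(3, Rational(-1, 12), -5), Rational(-1, 41488)), Mul(Rational(46384, 22513), Pow(22513, Rational(1, 2)))) = Add(Mul(Rational(5, 4), Rational(-1, 41488)), Mul(Rational(46384, 22513), Pow(22513, Rational(1, 2)))) = Add(Rational(-5, 165952), Mul(Rational(46384, 22513), Pow(22513, Rational(1, 2))))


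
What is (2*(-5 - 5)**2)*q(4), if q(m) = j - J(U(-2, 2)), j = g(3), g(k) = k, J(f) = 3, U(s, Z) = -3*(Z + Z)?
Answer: 0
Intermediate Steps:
U(s, Z) = -6*Z
j = 3
q(m) = 0 (q(m) = 3 - 1*3 = 3 - 3 = 0)
(2*(-5 - 5)**2)*q(4) = (2*(-5 - 5)**2)*0 = (2*(-10)**2)*0 = (2*100)*0 = 200*0 = 0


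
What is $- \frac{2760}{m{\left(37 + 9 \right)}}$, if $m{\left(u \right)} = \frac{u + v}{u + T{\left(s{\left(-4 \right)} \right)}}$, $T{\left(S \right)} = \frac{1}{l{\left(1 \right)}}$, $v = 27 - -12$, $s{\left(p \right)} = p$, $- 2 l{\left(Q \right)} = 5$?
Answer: $- \frac{125856}{85} \approx -1480.7$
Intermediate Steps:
$l{\left(Q \right)} = - \frac{5}{2}$ ($l{\left(Q \right)} = \left(- \frac{1}{2}\right) 5 = - \frac{5}{2}$)
$v = 39$ ($v = 27 + 12 = 39$)
$T{\left(S \right)} = - \frac{2}{5}$ ($T{\left(S \right)} = \frac{1}{- \frac{5}{2}} = - \frac{2}{5}$)
$m{\left(u \right)} = \frac{39 + u}{- \frac{2}{5} + u}$ ($m{\left(u \right)} = \frac{u + 39}{u - \frac{2}{5}} = \frac{39 + u}{- \frac{2}{5} + u}$)
$- \frac{2760}{m{\left(37 + 9 \right)}} = - \frac{2760}{5 \frac{1}{-2 + 5 \left(37 + 9\right)} \left(39 + \left(37 + 9\right)\right)} = - \frac{2760}{5 \frac{1}{-2 + 5 \cdot 46} \left(39 + 46\right)} = - \frac{2760}{5 \frac{1}{-2 + 230} \cdot 85} = - \frac{2760}{5 \cdot \frac{1}{228} \cdot 85} = - \frac{2760}{\frac{425}{228}} = \left(-2760\right) \frac{228}{425} = - \frac{125856}{85}$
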